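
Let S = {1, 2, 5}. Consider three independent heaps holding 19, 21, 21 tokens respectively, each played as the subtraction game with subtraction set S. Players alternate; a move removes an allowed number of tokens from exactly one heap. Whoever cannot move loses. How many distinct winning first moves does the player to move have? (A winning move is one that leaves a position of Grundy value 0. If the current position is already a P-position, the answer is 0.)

5

All heaps use S = {1, 2, 5}:
n :  0  1  2  3  4  5  6  7  8  9 10 11 12 13 14 15 16 17 18 19 20 21
G :  0  1  2  0  1  2  0  1  2  0  1  2  0  1  2  0  1  2  0  1  2  0
Heap A: G(19) = 1.
Heap B: G(21) = 0.
Heap C: G(21) = 0.
Combined Grundy value = 1 ⊕ 0 ⊕ 0 = 1.
A winning move leaves total XOR = 0, i.e. changes one component's Grundy value g to g ⊕ X where X is the current total.
Heap A: need g' = 1⊕1 = 0. Options: 19−1→G=0, 19−2→G=2, 19−5→G=2. Hits: 1.
Heap B: need g' = 0⊕1 = 1. Options: 21−1→G=2, 21−2→G=1, 21−5→G=1. Hits: 2.
Heap C: need g' = 0⊕1 = 1. Options: 21−1→G=2, 21−2→G=1, 21−5→G=1. Hits: 2.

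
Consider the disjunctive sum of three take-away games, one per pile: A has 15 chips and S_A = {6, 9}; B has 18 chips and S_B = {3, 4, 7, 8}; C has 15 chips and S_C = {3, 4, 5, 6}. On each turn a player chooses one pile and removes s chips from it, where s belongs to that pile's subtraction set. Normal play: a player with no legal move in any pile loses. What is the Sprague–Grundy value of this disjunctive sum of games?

0

Pile A, S = {6, 9}:
n :  0  1  2  3  4  5  6  7  8  9 10 11 12 13 14 15
G :  0  0  0  0  0  0  1  1  1  1  1  1  2  2  2  0
G_A(15) = 0.
Pile B, S = {3, 4, 7, 8}:
G(0) = 0
G(1) = mex{} = 0
G(2) = mex{} = 0
G(3) = mex{0} = 1
G(4) = mex{0,0} = 1
G(5) = mex{0,0} = 1
G(6) = mex{1,0} = 2
G(7) = mex{1,1,0} = 2
G(8) = mex{1,1,0,0} = 2
G(9) = mex{2,1,0,0} = 3
G(10) = mex{2,2,1,0} = 3
G(11) = mex{2,2,1,1} = 0
G(12) = mex{3,2,1,1} = 0
G(13) = mex{3,3,2,1} = 0
G(14) = mex{0,3,2,2} = 1
G(15) = mex{0,0,2,2} = 1
G(16) = mex{0,0,3,2} = 1
G(17) = mex{1,0,3,3} = 2
G(18) = mex{1,1,0,3} = 2
G_B(18) = 2.
Pile C, S = {3, 4, 5, 6}:
n :  0  1  2  3  4  5  6  7  8  9 10 11 12 13 14 15
G :  0  0  0  1  1  1  2  2  2  0  0  0  1  1  1  2
G_C(15) = 2.
Combined Grundy value = 0 ⊕ 2 ⊕ 2 = 0.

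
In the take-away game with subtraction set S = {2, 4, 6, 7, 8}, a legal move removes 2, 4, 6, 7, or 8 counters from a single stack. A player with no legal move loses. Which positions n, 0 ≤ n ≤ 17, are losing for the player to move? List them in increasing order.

0, 1, 10, 11

n :  0  1  2  3  4  5  6  7  8  9 10 11 12 13 14 15 16 17
G :  0  0  1  1  2  2  3  3  4  4  0  0  1  1  2  2  3  3
P-positions are exactly the n with G(n) = 0.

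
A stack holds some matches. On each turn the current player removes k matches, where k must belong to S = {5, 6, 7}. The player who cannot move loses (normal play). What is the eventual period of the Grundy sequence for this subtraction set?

n :  0  1  2  3  4  5  6  7  8  9 10 11 12 13 14 15 16 17 18 19 20 21 22 23 24 25
G :  0  0  0  0  0  1  1  1  1  1  2  2  0  0  0  0  0  1  1  1  1  1  2  2  0  0
G(n+12) = G(n) holds for n = 0,…,6 (a full window of length max(S) = 7), so the sequence is purely periodic with period 12.

12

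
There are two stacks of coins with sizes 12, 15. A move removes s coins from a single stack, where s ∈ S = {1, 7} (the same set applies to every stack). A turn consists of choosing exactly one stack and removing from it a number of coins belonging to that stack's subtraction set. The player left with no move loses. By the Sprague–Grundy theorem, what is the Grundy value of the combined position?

1

All stacks use S = {1, 7}:
n :  0  1  2  3  4  5  6  7  8  9 10 11 12 13 14 15
G :  0  1  0  1  0  1  0  1  0  1  0  1  0  1  0  1
Stack A: G(12) = 0.
Stack B: G(15) = 1.
Combined Grundy value = 0 ⊕ 1 = 1.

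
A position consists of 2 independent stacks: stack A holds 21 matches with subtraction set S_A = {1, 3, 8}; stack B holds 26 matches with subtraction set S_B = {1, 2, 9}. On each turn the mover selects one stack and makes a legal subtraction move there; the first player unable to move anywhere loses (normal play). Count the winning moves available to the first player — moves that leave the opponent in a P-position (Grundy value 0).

Stack A, S = {1, 3, 8}:
n :  0  1  2  3  4  5  6  7  8  9 10 11 12 13 14 15 16 17 18 19 20 21
G :  0  1  0  1  0  1  0  1  2  3  2  0  1  0  1  0  1  0  1  2  3  2
G_A(21) = 2.
Stack B, S = {1, 2, 9}:
G(0) = 0
G(1) = mex{0} = 1
G(2) = mex{1,0} = 2
G(3) = mex{2,1} = 0
G(4) = mex{0,2} = 1
G(5) = mex{1,0} = 2
G(6) = mex{2,1} = 0
G(7) = mex{0,2} = 1
G(8) = mex{1,0} = 2
G(9) = mex{2,1,0} = 3
G(10) = mex{3,2,1} = 0
G(11) = mex{0,3,2} = 1
G(12) = mex{1,0,0} = 2
G(13) = mex{2,1,1} = 0
G(14) = mex{0,2,2} = 1
G(15) = mex{1,0,0} = 2
G(16) = mex{2,1,1} = 0
G(17) = mex{0,2,2} = 1
G(18) = mex{1,0,3} = 2
G(19) = mex{2,1,0} = 3
G(20) = mex{3,2,1} = 0
G(21) = mex{0,3,2} = 1
G(22) = mex{1,0,0} = 2
G(23) = mex{2,1,1} = 0
G(24) = mex{0,2,2} = 1
G(25) = mex{1,0,0} = 2
G(26) = mex{2,1,1} = 0
G_B(26) = 0.
Combined Grundy value = 2 ⊕ 0 = 2.
A winning move leaves total XOR = 0, i.e. changes one component's Grundy value g to g ⊕ X where X is the current total.
Stack A: need g' = 2⊕2 = 0. Options: 21−1→G=3, 21−3→G=1, 21−8→G=0. Hits: 1.
Stack B: need g' = 0⊕2 = 2. Options: 26−1→G=2, 26−2→G=1, 26−9→G=1. Hits: 1.

2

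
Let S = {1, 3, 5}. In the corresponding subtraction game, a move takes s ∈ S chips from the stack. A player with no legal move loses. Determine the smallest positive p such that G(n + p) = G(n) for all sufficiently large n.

G(0) = 0
G(1) = mex{0} = 1
G(2) = mex{1} = 0
G(3) = mex{0,0} = 1
G(4) = mex{1,1} = 0
G(5) = mex{0,0,0} = 1
G(6) = mex{1,1,1} = 0
G(7) = mex{0,0,0} = 1
G(8) = mex{1,1,1} = 0
G(9) = mex{0,0,0} = 1
G(10) = mex{1,1,1} = 0
G(11) = mex{0,0,0} = 1
G(12) = mex{1,1,1} = 0
G(13) = mex{0,0,0} = 1
G(14) = mex{1,1,1} = 0
G(n+2) = G(n) holds for n = 0,…,4 (a full window of length max(S) = 5), so the sequence is purely periodic with period 2.

2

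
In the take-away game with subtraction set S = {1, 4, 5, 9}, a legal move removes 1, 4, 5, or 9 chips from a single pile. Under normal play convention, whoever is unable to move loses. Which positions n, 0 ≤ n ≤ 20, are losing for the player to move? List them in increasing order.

0, 2, 8, 10, 16, 18

n :  0  1  2  3  4  5  6  7  8  9 10 11 12 13 14 15 16 17 18 19 20
G :  0  1  0  1  2  3  2  3  0  1  0  1  2  3  2  3  0  1  0  1  2
P-positions are exactly the n with G(n) = 0.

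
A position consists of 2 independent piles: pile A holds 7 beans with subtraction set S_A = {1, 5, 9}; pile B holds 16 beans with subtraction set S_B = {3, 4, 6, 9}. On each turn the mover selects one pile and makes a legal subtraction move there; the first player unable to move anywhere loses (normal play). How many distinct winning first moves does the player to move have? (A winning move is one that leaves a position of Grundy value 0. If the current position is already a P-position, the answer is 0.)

0

Pile A, S = {1, 5, 9}:
G(0) = 0
G(1) = mex{0} = 1
G(2) = mex{1} = 0
G(3) = mex{0} = 1
G(4) = mex{1} = 0
G(5) = mex{0,0} = 1
G(6) = mex{1,1} = 0
G(7) = mex{0,0} = 1
G_A(7) = 1.
Pile B, S = {3, 4, 6, 9}:
n :  0  1  2  3  4  5  6  7  8  9 10 11 12 13 14 15 16
G :  0  0  0  1  1  1  2  2  2  3  3  3  0  0  0  1  1
G_B(16) = 1.
Combined Grundy value = 1 ⊕ 1 = 0.
A winning move leaves total XOR = 0, i.e. changes one component's Grundy value g to g ⊕ X where X is the current total.
Pile A: target g' = 1⊕0 = 1, but every legal move changes the Grundy value (mex property), so 0 moves.
Pile B: target g' = 1⊕0 = 1, but every legal move changes the Grundy value (mex property), so 0 moves.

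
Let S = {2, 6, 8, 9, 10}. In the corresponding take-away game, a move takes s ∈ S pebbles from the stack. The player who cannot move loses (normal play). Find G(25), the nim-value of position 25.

n :  0  1  2  3  4  5  6  7  8  9 10 11 12 13 14 15 16 17 18 19 20 21 22 23 24 25
G :  0  0  1  1  0  0  1  1  2  2  3  3  2  2  3  3  0  0  1  1  0  0  1  1  2  2

2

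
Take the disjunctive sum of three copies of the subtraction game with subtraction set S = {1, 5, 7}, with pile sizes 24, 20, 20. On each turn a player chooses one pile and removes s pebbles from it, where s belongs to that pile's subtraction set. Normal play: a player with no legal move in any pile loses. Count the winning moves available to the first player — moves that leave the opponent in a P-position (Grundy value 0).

0

All piles use S = {1, 5, 7}:
n :  0  1  2  3  4  5  6  7  8  9 10 11 12 13 14 15 16 17 18 19 20 21 22 23 24
G :  0  1  0  1  0  1  0  1  0  1  0  1  0  1  0  1  0  1  0  1  0  1  0  1  0
Pile A: G(24) = 0.
Pile B: G(20) = 0.
Pile C: G(20) = 0.
Combined Grundy value = 0 ⊕ 0 ⊕ 0 = 0.
A winning move leaves total XOR = 0, i.e. changes one component's Grundy value g to g ⊕ X where X is the current total.
Pile A: target g' = 0⊕0 = 0, but every legal move changes the Grundy value (mex property), so 0 moves.
Pile B: target g' = 0⊕0 = 0, but every legal move changes the Grundy value (mex property), so 0 moves.
Pile C: target g' = 0⊕0 = 0, but every legal move changes the Grundy value (mex property), so 0 moves.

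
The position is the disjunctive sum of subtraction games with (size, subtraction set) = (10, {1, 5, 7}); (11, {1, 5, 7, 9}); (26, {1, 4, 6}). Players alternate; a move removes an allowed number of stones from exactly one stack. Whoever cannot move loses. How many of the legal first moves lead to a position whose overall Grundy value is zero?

0

Stack A, S = {1, 5, 7}:
n :  0  1  2  3  4  5  6  7  8  9 10
G :  0  1  0  1  0  1  0  1  0  1  0
G_A(10) = 0.
Stack B, S = {1, 5, 7, 9}:
n :  0  1  2  3  4  5  6  7  8  9 10 11
G :  0  1  0  1  0  1  0  1  0  1  0  1
G_B(11) = 1.
Stack C, S = {1, 4, 6}:
G(0) = 0
G(1) = mex{0} = 1
G(2) = mex{1} = 0
G(3) = mex{0} = 1
G(4) = mex{1,0} = 2
G(5) = mex{2,1} = 0
G(6) = mex{0,0,0} = 1
G(7) = mex{1,1,1} = 0
G(8) = mex{0,2,0} = 1
G(9) = mex{1,0,1} = 2
G(10) = mex{2,1,2} = 0
G(11) = mex{0,0,0} = 1
G(12) = mex{1,1,1} = 0
G(13) = mex{0,2,0} = 1
G(14) = mex{1,0,1} = 2
G(15) = mex{2,1,2} = 0
G(16) = mex{0,0,0} = 1
G(17) = mex{1,1,1} = 0
G(18) = mex{0,2,0} = 1
G(19) = mex{1,0,1} = 2
G(20) = mex{2,1,2} = 0
G(21) = mex{0,0,0} = 1
G(22) = mex{1,1,1} = 0
G(23) = mex{0,2,0} = 1
G(24) = mex{1,0,1} = 2
G(25) = mex{2,1,2} = 0
G(26) = mex{0,0,0} = 1
G_C(26) = 1.
Combined Grundy value = 0 ⊕ 1 ⊕ 1 = 0.
A winning move leaves total XOR = 0, i.e. changes one component's Grundy value g to g ⊕ X where X is the current total.
Stack A: target g' = 0⊕0 = 0, but every legal move changes the Grundy value (mex property), so 0 moves.
Stack B: target g' = 1⊕0 = 1, but every legal move changes the Grundy value (mex property), so 0 moves.
Stack C: target g' = 1⊕0 = 1, but every legal move changes the Grundy value (mex property), so 0 moves.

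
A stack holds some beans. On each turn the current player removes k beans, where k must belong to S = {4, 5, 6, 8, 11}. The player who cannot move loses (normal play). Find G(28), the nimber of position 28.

3

n :  0  1  2  3  4  5  6  7  8  9 10 11 12 13 14 15 16 17 18 19 20 21 22 23 24 25 26 27 28
G :  0  0  0  0  1  1  1  1  2  2  2  2  3  3  3  0  0  0  0  1  1  1  1  2  2  2  2  3  3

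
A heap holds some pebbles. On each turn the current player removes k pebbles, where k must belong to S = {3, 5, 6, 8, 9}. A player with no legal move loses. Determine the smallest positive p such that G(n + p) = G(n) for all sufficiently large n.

n :  0  1  2  3  4  5  6  7  8  9 10 11 12 13 14 15 16 17 18 19 20 21 22 23 24 25
G :  0  0  0  1  1  1  2  2  2  3  3  3  0  0  0  1  1  1  2  2  2  3  3  3  0  0
G(n+12) = G(n) holds for n = 0,…,8 (a full window of length max(S) = 9), so the sequence is purely periodic with period 12.

12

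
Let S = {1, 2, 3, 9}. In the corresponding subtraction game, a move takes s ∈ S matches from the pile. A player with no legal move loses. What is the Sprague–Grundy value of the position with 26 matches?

n :  0  1  2  3  4  5  6  7  8  9 10 11 12 13 14 15 16 17 18 19 20 21 22 23 24 25 26
G :  0  1  2  3  0  1  2  3  0  1  2  3  0  1  2  3  0  1  2  3  0  1  2  3  0  1  2

2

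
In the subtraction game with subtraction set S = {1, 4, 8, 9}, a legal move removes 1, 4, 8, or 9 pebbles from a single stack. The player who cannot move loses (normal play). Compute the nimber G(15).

n :  0  1  2  3  4  5  6  7  8  9 10 11 12 13 14 15
G :  0  1  0  1  2  0  1  0  1  2  3  2  0  1  2  3

3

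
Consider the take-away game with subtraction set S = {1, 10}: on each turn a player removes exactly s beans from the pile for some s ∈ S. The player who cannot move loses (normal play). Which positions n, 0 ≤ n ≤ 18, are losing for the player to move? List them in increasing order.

0, 2, 4, 6, 8, 11, 13, 15, 17

G(0) = 0
G(1) = mex{0} = 1
G(2) = mex{1} = 0
G(3) = mex{0} = 1
G(4) = mex{1} = 0
G(5) = mex{0} = 1
G(6) = mex{1} = 0
G(7) = mex{0} = 1
G(8) = mex{1} = 0
G(9) = mex{0} = 1
G(10) = mex{1,0} = 2
G(11) = mex{2,1} = 0
G(12) = mex{0,0} = 1
G(13) = mex{1,1} = 0
G(14) = mex{0,0} = 1
G(15) = mex{1,1} = 0
G(16) = mex{0,0} = 1
G(17) = mex{1,1} = 0
G(18) = mex{0,0} = 1
P-positions are exactly the n with G(n) = 0.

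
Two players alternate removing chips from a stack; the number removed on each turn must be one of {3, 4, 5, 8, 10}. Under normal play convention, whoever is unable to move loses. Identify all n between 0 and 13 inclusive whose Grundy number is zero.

0, 1, 2, 13

G(0) = 0
G(1) = mex{} = 0
G(2) = mex{} = 0
G(3) = mex{0} = 1
G(4) = mex{0,0} = 1
G(5) = mex{0,0,0} = 1
G(6) = mex{1,0,0} = 2
G(7) = mex{1,1,0} = 2
G(8) = mex{1,1,1,0} = 2
G(9) = mex{2,1,1,0} = 3
G(10) = mex{2,2,1,0,0} = 3
G(11) = mex{2,2,2,1,0} = 3
G(12) = mex{3,2,2,1,0} = 4
G(13) = mex{3,3,2,1,1} = 0
P-positions are exactly the n with G(n) = 0.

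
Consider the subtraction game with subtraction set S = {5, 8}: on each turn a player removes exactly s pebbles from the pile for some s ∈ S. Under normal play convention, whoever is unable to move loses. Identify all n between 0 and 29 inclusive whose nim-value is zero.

G(0) = 0
G(1) = mex{} = 0
G(2) = mex{} = 0
G(3) = mex{} = 0
G(4) = mex{} = 0
G(5) = mex{0} = 1
G(6) = mex{0} = 1
G(7) = mex{0} = 1
G(8) = mex{0,0} = 1
G(9) = mex{0,0} = 1
G(10) = mex{1,0} = 2
G(11) = mex{1,0} = 2
G(12) = mex{1,0} = 2
G(13) = mex{1,1} = 0
G(14) = mex{1,1} = 0
G(15) = mex{2,1} = 0
G(16) = mex{2,1} = 0
G(17) = mex{2,1} = 0
G(18) = mex{0,2} = 1
G(19) = mex{0,2} = 1
G(20) = mex{0,2} = 1
G(21) = mex{0,0} = 1
G(22) = mex{0,0} = 1
G(23) = mex{1,0} = 2
G(24) = mex{1,0} = 2
G(25) = mex{1,0} = 2
G(26) = mex{1,1} = 0
G(27) = mex{1,1} = 0
G(28) = mex{2,1} = 0
G(29) = mex{2,1} = 0
P-positions are exactly the n with G(n) = 0.

0, 1, 2, 3, 4, 13, 14, 15, 16, 17, 26, 27, 28, 29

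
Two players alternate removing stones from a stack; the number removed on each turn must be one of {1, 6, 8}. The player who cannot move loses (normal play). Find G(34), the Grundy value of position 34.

G(0) = 0
G(1) = mex{0} = 1
G(2) = mex{1} = 0
G(3) = mex{0} = 1
G(4) = mex{1} = 0
G(5) = mex{0} = 1
G(6) = mex{1,0} = 2
G(7) = mex{2,1} = 0
G(8) = mex{0,0,0} = 1
G(9) = mex{1,1,1} = 0
G(10) = mex{0,0,0} = 1
G(11) = mex{1,1,1} = 0
G(12) = mex{0,2,0} = 1
G(13) = mex{1,0,1} = 2
G(14) = mex{2,1,2} = 0
G(15) = mex{0,0,0} = 1
G(16) = mex{1,1,1} = 0
G(17) = mex{0,0,0} = 1
G(18) = mex{1,1,1} = 0
G(19) = mex{0,2,0} = 1
G(20) = mex{1,0,1} = 2
G(21) = mex{2,1,2} = 0
G(22) = mex{0,0,0} = 1
G(23) = mex{1,1,1} = 0
G(24) = mex{0,0,0} = 1
G(25) = mex{1,1,1} = 0
G(26) = mex{0,2,0} = 1
G(27) = mex{1,0,1} = 2
G(28) = mex{2,1,2} = 0
G(29) = mex{0,0,0} = 1
G(30) = mex{1,1,1} = 0
G(31) = mex{0,0,0} = 1
G(32) = mex{1,1,1} = 0
G(33) = mex{0,2,0} = 1
G(34) = mex{1,0,1} = 2

2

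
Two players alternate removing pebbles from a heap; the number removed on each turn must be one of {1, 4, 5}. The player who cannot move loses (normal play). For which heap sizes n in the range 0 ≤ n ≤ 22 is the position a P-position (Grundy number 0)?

0, 2, 8, 10, 16, 18

G(0) = 0
G(1) = mex{0} = 1
G(2) = mex{1} = 0
G(3) = mex{0} = 1
G(4) = mex{1,0} = 2
G(5) = mex{2,1,0} = 3
G(6) = mex{3,0,1} = 2
G(7) = mex{2,1,0} = 3
G(8) = mex{3,2,1} = 0
G(9) = mex{0,3,2} = 1
G(10) = mex{1,2,3} = 0
G(11) = mex{0,3,2} = 1
G(12) = mex{1,0,3} = 2
G(13) = mex{2,1,0} = 3
G(14) = mex{3,0,1} = 2
G(15) = mex{2,1,0} = 3
G(16) = mex{3,2,1} = 0
G(17) = mex{0,3,2} = 1
G(18) = mex{1,2,3} = 0
G(19) = mex{0,3,2} = 1
G(20) = mex{1,0,3} = 2
G(21) = mex{2,1,0} = 3
G(22) = mex{3,0,1} = 2
P-positions are exactly the n with G(n) = 0.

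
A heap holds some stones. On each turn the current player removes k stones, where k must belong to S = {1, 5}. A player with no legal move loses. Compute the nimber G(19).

1

n :  0  1  2  3  4  5  6  7  8  9 10 11 12 13 14 15 16 17 18 19
G :  0  1  0  1  0  1  0  1  0  1  0  1  0  1  0  1  0  1  0  1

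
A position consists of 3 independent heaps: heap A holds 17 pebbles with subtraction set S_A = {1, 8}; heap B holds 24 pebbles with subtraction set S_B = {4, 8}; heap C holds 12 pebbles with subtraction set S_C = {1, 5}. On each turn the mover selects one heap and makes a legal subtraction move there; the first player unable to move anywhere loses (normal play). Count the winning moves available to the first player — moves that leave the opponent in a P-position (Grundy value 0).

Heap A, S = {1, 8}:
G(0) = 0
G(1) = mex{0} = 1
G(2) = mex{1} = 0
G(3) = mex{0} = 1
G(4) = mex{1} = 0
G(5) = mex{0} = 1
G(6) = mex{1} = 0
G(7) = mex{0} = 1
G(8) = mex{1,0} = 2
G(9) = mex{2,1} = 0
G(10) = mex{0,0} = 1
G(11) = mex{1,1} = 0
G(12) = mex{0,0} = 1
G(13) = mex{1,1} = 0
G(14) = mex{0,0} = 1
G(15) = mex{1,1} = 0
G(16) = mex{0,2} = 1
G(17) = mex{1,0} = 2
G_A(17) = 2.
Heap B, S = {4, 8}:
n :  0  1  2  3  4  5  6  7  8  9 10 11 12 13 14 15 16 17 18 19 20 21 22 23 24
G :  0  0  0  0  1  1  1  1  2  2  2  2  0  0  0  0  1  1  1  1  2  2  2  2  0
G_B(24) = 0.
Heap C, S = {1, 5}:
n :  0  1  2  3  4  5  6  7  8  9 10 11 12
G :  0  1  0  1  0  1  0  1  0  1  0  1  0
G_C(12) = 0.
Combined Grundy value = 2 ⊕ 0 ⊕ 0 = 2.
A winning move leaves total XOR = 0, i.e. changes one component's Grundy value g to g ⊕ X where X is the current total.
Heap A: need g' = 2⊕2 = 0. Options: 17−1→G=1, 17−8→G=0. Hits: 1.
Heap B: need g' = 0⊕2 = 2. Options: 24−4→G=2, 24−8→G=1. Hits: 1.
Heap C: need g' = 0⊕2 = 2. Options: 12−1→G=1, 12−5→G=1. Hits: 0.

2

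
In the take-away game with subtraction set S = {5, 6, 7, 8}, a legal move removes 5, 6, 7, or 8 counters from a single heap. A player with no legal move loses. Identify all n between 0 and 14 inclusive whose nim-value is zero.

G(0) = 0
G(1) = mex{} = 0
G(2) = mex{} = 0
G(3) = mex{} = 0
G(4) = mex{} = 0
G(5) = mex{0} = 1
G(6) = mex{0,0} = 1
G(7) = mex{0,0,0} = 1
G(8) = mex{0,0,0,0} = 1
G(9) = mex{0,0,0,0} = 1
G(10) = mex{1,0,0,0} = 2
G(11) = mex{1,1,0,0} = 2
G(12) = mex{1,1,1,0} = 2
G(13) = mex{1,1,1,1} = 0
G(14) = mex{1,1,1,1} = 0
P-positions are exactly the n with G(n) = 0.

0, 1, 2, 3, 4, 13, 14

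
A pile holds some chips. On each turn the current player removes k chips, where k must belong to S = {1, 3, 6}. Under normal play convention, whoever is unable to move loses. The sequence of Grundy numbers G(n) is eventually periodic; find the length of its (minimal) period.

G(0) = 0
G(1) = mex{0} = 1
G(2) = mex{1} = 0
G(3) = mex{0,0} = 1
G(4) = mex{1,1} = 0
G(5) = mex{0,0} = 1
G(6) = mex{1,1,0} = 2
G(7) = mex{2,0,1} = 3
G(8) = mex{3,1,0} = 2
G(9) = mex{2,2,1} = 0
G(10) = mex{0,3,0} = 1
G(11) = mex{1,2,1} = 0
G(12) = mex{0,0,2} = 1
G(13) = mex{1,1,3} = 0
G(14) = mex{0,0,2} = 1
G(15) = mex{1,1,0} = 2
G(16) = mex{2,0,1} = 3
G(17) = mex{3,1,0} = 2
G(18) = mex{2,2,1} = 0
G(19) = mex{0,3,0} = 1
G(n+9) = G(n) holds for n = 0,…,5 (a full window of length max(S) = 6), so the sequence is purely periodic with period 9.

9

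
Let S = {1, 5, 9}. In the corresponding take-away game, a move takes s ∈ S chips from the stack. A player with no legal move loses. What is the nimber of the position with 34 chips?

n :  0  1  2  3  4  5  6  7  8  9 10 11 12 13 14 15 16 17 18 19 20 21 22 23 24 25 26 27 28 29 30 31 32 33 34
G :  0  1  0  1  0  1  0  1  0  1  0  1  0  1  0  1  0  1  0  1  0  1  0  1  0  1  0  1  0  1  0  1  0  1  0

0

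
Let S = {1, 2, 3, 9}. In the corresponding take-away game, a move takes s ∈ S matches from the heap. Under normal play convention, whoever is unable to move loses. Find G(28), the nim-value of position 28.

G(0) = 0
G(1) = mex{0} = 1
G(2) = mex{1,0} = 2
G(3) = mex{2,1,0} = 3
G(4) = mex{3,2,1} = 0
G(5) = mex{0,3,2} = 1
G(6) = mex{1,0,3} = 2
G(7) = mex{2,1,0} = 3
G(8) = mex{3,2,1} = 0
G(9) = mex{0,3,2,0} = 1
G(10) = mex{1,0,3,1} = 2
G(11) = mex{2,1,0,2} = 3
G(12) = mex{3,2,1,3} = 0
G(13) = mex{0,3,2,0} = 1
G(14) = mex{1,0,3,1} = 2
G(15) = mex{2,1,0,2} = 3
G(16) = mex{3,2,1,3} = 0
G(17) = mex{0,3,2,0} = 1
G(18) = mex{1,0,3,1} = 2
G(19) = mex{2,1,0,2} = 3
G(20) = mex{3,2,1,3} = 0
G(21) = mex{0,3,2,0} = 1
G(22) = mex{1,0,3,1} = 2
G(23) = mex{2,1,0,2} = 3
G(24) = mex{3,2,1,3} = 0
G(25) = mex{0,3,2,0} = 1
G(26) = mex{1,0,3,1} = 2
G(27) = mex{2,1,0,2} = 3
G(28) = mex{3,2,1,3} = 0

0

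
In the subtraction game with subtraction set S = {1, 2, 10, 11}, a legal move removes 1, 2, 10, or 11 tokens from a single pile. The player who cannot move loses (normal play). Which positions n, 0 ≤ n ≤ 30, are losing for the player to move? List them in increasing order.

n :  0  1  2  3  4  5  6  7  8  9 10 11 12 13 14 15 16 17 18 19 20 21 22 23 24 25 26 27 28 29 30
G :  0  1  2  0  1  2  0  1  2  0  1  2  0  1  2  0  1  2  0  1  2  0  1  2  0  1  2  0  1  2  0
P-positions are exactly the n with G(n) = 0.

0, 3, 6, 9, 12, 15, 18, 21, 24, 27, 30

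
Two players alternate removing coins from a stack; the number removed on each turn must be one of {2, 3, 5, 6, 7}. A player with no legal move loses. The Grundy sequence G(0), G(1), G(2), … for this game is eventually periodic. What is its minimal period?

n :  0  1  2  3  4  5  6  7  8  9 10 11 12 13 14 15 16 17 18 19
G :  0  0  1  1  2  2  3  3  4  0  0  1  1  2  2  3  3  4  0  0
G(n+9) = G(n) holds for n = 0,…,6 (a full window of length max(S) = 7), so the sequence is purely periodic with period 9.

9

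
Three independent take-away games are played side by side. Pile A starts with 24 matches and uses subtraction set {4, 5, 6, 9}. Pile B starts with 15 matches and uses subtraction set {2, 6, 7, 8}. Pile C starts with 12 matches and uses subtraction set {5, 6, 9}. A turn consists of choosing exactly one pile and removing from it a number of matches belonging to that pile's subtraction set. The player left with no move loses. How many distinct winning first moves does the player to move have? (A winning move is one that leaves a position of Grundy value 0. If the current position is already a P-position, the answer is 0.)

Pile A, S = {4, 5, 6, 9}:
G(0) = 0
G(1) = mex{} = 0
G(2) = mex{} = 0
G(3) = mex{} = 0
G(4) = mex{0} = 1
G(5) = mex{0,0} = 1
G(6) = mex{0,0,0} = 1
G(7) = mex{0,0,0} = 1
G(8) = mex{1,0,0} = 2
G(9) = mex{1,1,0,0} = 2
G(10) = mex{1,1,1,0} = 2
G(11) = mex{1,1,1,0} = 2
G(12) = mex{2,1,1,0} = 3
G(13) = mex{2,2,1,1} = 0
G(14) = mex{2,2,2,1} = 0
G(15) = mex{2,2,2,1} = 0
G(16) = mex{3,2,2,1} = 0
G(17) = mex{0,3,2,2} = 1
G(18) = mex{0,0,3,2} = 1
G(19) = mex{0,0,0,2} = 1
G(20) = mex{0,0,0,2} = 1
G(21) = mex{1,0,0,3} = 2
G(22) = mex{1,1,0,0} = 2
G(23) = mex{1,1,1,0} = 2
G(24) = mex{1,1,1,0} = 2
G_A(24) = 2.
Pile B, S = {2, 6, 7, 8}:
G(0) = 0
G(1) = mex{} = 0
G(2) = mex{0} = 1
G(3) = mex{0} = 1
G(4) = mex{1} = 0
G(5) = mex{1} = 0
G(6) = mex{0,0} = 1
G(7) = mex{0,0,0} = 1
G(8) = mex{1,1,0,0} = 2
G(9) = mex{1,1,1,0} = 2
G(10) = mex{2,0,1,1} = 3
G(11) = mex{2,0,0,1} = 3
G(12) = mex{3,1,0,0} = 2
G(13) = mex{3,1,1,0} = 2
G(14) = mex{2,2,1,1} = 0
G(15) = mex{2,2,2,1} = 0
G_B(15) = 0.
Pile C, S = {5, 6, 9}:
G(0) = 0
G(1) = mex{} = 0
G(2) = mex{} = 0
G(3) = mex{} = 0
G(4) = mex{} = 0
G(5) = mex{0} = 1
G(6) = mex{0,0} = 1
G(7) = mex{0,0} = 1
G(8) = mex{0,0} = 1
G(9) = mex{0,0,0} = 1
G(10) = mex{1,0,0} = 2
G(11) = mex{1,1,0} = 2
G(12) = mex{1,1,0} = 2
G_C(12) = 2.
Combined Grundy value = 2 ⊕ 0 ⊕ 2 = 0.
A winning move leaves total XOR = 0, i.e. changes one component's Grundy value g to g ⊕ X where X is the current total.
Pile A: target g' = 2⊕0 = 2, but every legal move changes the Grundy value (mex property), so 0 moves.
Pile B: target g' = 0⊕0 = 0, but every legal move changes the Grundy value (mex property), so 0 moves.
Pile C: target g' = 2⊕0 = 2, but every legal move changes the Grundy value (mex property), so 0 moves.

0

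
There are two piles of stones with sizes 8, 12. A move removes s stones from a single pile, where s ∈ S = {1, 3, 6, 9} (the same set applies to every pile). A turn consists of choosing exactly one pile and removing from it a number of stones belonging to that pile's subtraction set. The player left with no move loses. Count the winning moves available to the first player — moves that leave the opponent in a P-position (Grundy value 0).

All piles use S = {1, 3, 6, 9}:
n :  0  1  2  3  4  5  6  7  8  9 10 11 12
G :  0  1  0  1  0  1  2  3  2  3  2  3  0
Pile A: G(8) = 2.
Pile B: G(12) = 0.
Combined Grundy value = 2 ⊕ 0 = 2.
A winning move leaves total XOR = 0, i.e. changes one component's Grundy value g to g ⊕ X where X is the current total.
Pile A: need g' = 2⊕2 = 0. Options: 8−1→G=3, 8−3→G=1, 8−6→G=0. Hits: 1.
Pile B: need g' = 0⊕2 = 2. Options: 12−1→G=3, 12−3→G=3, 12−6→G=2, 12−9→G=1. Hits: 1.

2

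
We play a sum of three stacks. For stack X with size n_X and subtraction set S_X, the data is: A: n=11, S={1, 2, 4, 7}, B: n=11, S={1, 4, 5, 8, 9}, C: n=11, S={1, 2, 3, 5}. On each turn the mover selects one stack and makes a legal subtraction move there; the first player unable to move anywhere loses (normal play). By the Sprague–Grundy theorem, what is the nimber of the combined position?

4

Stack A, S = {1, 2, 4, 7}:
G(0) = 0
G(1) = mex{0} = 1
G(2) = mex{1,0} = 2
G(3) = mex{2,1} = 0
G(4) = mex{0,2,0} = 1
G(5) = mex{1,0,1} = 2
G(6) = mex{2,1,2} = 0
G(7) = mex{0,2,0,0} = 1
G(8) = mex{1,0,1,1} = 2
G(9) = mex{2,1,2,2} = 0
G(10) = mex{0,2,0,0} = 1
G(11) = mex{1,0,1,1} = 2
G_A(11) = 2.
Stack B, S = {1, 4, 5, 8, 9}:
G(0) = 0
G(1) = mex{0} = 1
G(2) = mex{1} = 0
G(3) = mex{0} = 1
G(4) = mex{1,0} = 2
G(5) = mex{2,1,0} = 3
G(6) = mex{3,0,1} = 2
G(7) = mex{2,1,0} = 3
G(8) = mex{3,2,1,0} = 4
G(9) = mex{4,3,2,1,0} = 5
G(10) = mex{5,2,3,0,1} = 4
G(11) = mex{4,3,2,1,0} = 5
G_B(11) = 5.
Stack C, S = {1, 2, 3, 5}:
G(0) = 0
G(1) = mex{0} = 1
G(2) = mex{1,0} = 2
G(3) = mex{2,1,0} = 3
G(4) = mex{3,2,1} = 0
G(5) = mex{0,3,2,0} = 1
G(6) = mex{1,0,3,1} = 2
G(7) = mex{2,1,0,2} = 3
G(8) = mex{3,2,1,3} = 0
G(9) = mex{0,3,2,0} = 1
G(10) = mex{1,0,3,1} = 2
G(11) = mex{2,1,0,2} = 3
G_C(11) = 3.
Combined Grundy value = 2 ⊕ 5 ⊕ 3 = 4.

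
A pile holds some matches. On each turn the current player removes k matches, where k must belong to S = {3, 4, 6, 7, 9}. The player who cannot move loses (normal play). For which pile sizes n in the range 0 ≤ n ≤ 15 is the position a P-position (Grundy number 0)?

0, 1, 2, 12, 13, 14

n :  0  1  2  3  4  5  6  7  8  9 10 11 12 13 14 15
G :  0  0  0  1  1  1  2  2  2  3  3  3  0  0  0  1
P-positions are exactly the n with G(n) = 0.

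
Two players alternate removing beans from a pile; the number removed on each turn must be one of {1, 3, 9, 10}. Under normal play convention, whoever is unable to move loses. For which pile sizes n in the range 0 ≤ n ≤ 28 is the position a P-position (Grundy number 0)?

G(0) = 0
G(1) = mex{0} = 1
G(2) = mex{1} = 0
G(3) = mex{0,0} = 1
G(4) = mex{1,1} = 0
G(5) = mex{0,0} = 1
G(6) = mex{1,1} = 0
G(7) = mex{0,0} = 1
G(8) = mex{1,1} = 0
G(9) = mex{0,0,0} = 1
G(10) = mex{1,1,1,0} = 2
G(11) = mex{2,0,0,1} = 3
G(12) = mex{3,1,1,0} = 2
G(13) = mex{2,2,0,1} = 3
G(14) = mex{3,3,1,0} = 2
G(15) = mex{2,2,0,1} = 3
G(16) = mex{3,3,1,0} = 2
G(17) = mex{2,2,0,1} = 3
G(18) = mex{3,3,1,0} = 2
G(19) = mex{2,2,2,1} = 0
G(20) = mex{0,3,3,2} = 1
G(21) = mex{1,2,2,3} = 0
G(22) = mex{0,0,3,2} = 1
G(23) = mex{1,1,2,3} = 0
G(24) = mex{0,0,3,2} = 1
G(25) = mex{1,1,2,3} = 0
G(26) = mex{0,0,3,2} = 1
G(27) = mex{1,1,2,3} = 0
G(28) = mex{0,0,0,2} = 1
P-positions are exactly the n with G(n) = 0.

0, 2, 4, 6, 8, 19, 21, 23, 25, 27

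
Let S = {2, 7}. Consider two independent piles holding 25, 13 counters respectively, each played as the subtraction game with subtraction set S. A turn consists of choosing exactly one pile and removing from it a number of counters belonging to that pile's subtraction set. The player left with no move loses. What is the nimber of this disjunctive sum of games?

1

All piles use S = {2, 7}:
n :  0  1  2  3  4  5  6  7  8  9 10 11 12 13 14 15 16 17 18 19 20 21 22 23 24 25
G :  0  0  1  1  0  0  1  1  2  0  0  1  1  0  0  1  1  2  0  0  1  1  0  0  1  1
Pile A: G(25) = 1.
Pile B: G(13) = 0.
Combined Grundy value = 1 ⊕ 0 = 1.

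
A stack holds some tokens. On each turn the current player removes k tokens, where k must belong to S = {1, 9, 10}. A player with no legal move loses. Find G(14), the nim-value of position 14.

G(0) = 0
G(1) = mex{0} = 1
G(2) = mex{1} = 0
G(3) = mex{0} = 1
G(4) = mex{1} = 0
G(5) = mex{0} = 1
G(6) = mex{1} = 0
G(7) = mex{0} = 1
G(8) = mex{1} = 0
G(9) = mex{0,0} = 1
G(10) = mex{1,1,0} = 2
G(11) = mex{2,0,1} = 3
G(12) = mex{3,1,0} = 2
G(13) = mex{2,0,1} = 3
G(14) = mex{3,1,0} = 2

2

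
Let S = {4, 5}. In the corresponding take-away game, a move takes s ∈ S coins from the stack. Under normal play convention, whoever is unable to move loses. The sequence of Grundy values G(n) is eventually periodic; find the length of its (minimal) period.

9

G(0) = 0
G(1) = mex{} = 0
G(2) = mex{} = 0
G(3) = mex{} = 0
G(4) = mex{0} = 1
G(5) = mex{0,0} = 1
G(6) = mex{0,0} = 1
G(7) = mex{0,0} = 1
G(8) = mex{1,0} = 2
G(9) = mex{1,1} = 0
G(10) = mex{1,1} = 0
G(11) = mex{1,1} = 0
G(12) = mex{2,1} = 0
G(13) = mex{0,2} = 1
G(14) = mex{0,0} = 1
G(15) = mex{0,0} = 1
G(16) = mex{0,0} = 1
G(17) = mex{1,0} = 2
G(18) = mex{1,1} = 0
G(19) = mex{1,1} = 0
G(n+9) = G(n) holds for n = 0,…,4 (a full window of length max(S) = 5), so the sequence is purely periodic with period 9.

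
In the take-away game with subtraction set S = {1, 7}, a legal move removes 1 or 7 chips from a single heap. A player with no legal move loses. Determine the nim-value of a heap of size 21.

1

n :  0  1  2  3  4  5  6  7  8  9 10 11 12 13 14 15 16 17 18 19 20 21
G :  0  1  0  1  0  1  0  1  0  1  0  1  0  1  0  1  0  1  0  1  0  1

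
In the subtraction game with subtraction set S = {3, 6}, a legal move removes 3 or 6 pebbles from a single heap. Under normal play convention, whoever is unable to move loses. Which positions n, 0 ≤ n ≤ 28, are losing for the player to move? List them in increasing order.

0, 1, 2, 9, 10, 11, 18, 19, 20, 27, 28

G(0) = 0
G(1) = mex{} = 0
G(2) = mex{} = 0
G(3) = mex{0} = 1
G(4) = mex{0} = 1
G(5) = mex{0} = 1
G(6) = mex{1,0} = 2
G(7) = mex{1,0} = 2
G(8) = mex{1,0} = 2
G(9) = mex{2,1} = 0
G(10) = mex{2,1} = 0
G(11) = mex{2,1} = 0
G(12) = mex{0,2} = 1
G(13) = mex{0,2} = 1
G(14) = mex{0,2} = 1
G(15) = mex{1,0} = 2
G(16) = mex{1,0} = 2
G(17) = mex{1,0} = 2
G(18) = mex{2,1} = 0
G(19) = mex{2,1} = 0
G(20) = mex{2,1} = 0
G(21) = mex{0,2} = 1
G(22) = mex{0,2} = 1
G(23) = mex{0,2} = 1
G(24) = mex{1,0} = 2
G(25) = mex{1,0} = 2
G(26) = mex{1,0} = 2
G(27) = mex{2,1} = 0
G(28) = mex{2,1} = 0
P-positions are exactly the n with G(n) = 0.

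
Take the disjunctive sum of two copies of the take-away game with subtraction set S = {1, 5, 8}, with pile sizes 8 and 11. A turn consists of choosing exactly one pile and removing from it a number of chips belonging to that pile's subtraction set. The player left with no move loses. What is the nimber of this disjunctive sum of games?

All piles use S = {1, 5, 8}:
G(0) = 0
G(1) = mex{0} = 1
G(2) = mex{1} = 0
G(3) = mex{0} = 1
G(4) = mex{1} = 0
G(5) = mex{0,0} = 1
G(6) = mex{1,1} = 0
G(7) = mex{0,0} = 1
G(8) = mex{1,1,0} = 2
G(9) = mex{2,0,1} = 3
G(10) = mex{3,1,0} = 2
G(11) = mex{2,0,1} = 3
Pile A: G(8) = 2.
Pile B: G(11) = 3.
Combined Grundy value = 2 ⊕ 3 = 1.

1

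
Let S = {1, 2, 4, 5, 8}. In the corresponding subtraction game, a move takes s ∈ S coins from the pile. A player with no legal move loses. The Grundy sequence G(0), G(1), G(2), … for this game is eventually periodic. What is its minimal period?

3

n :  0  1  2  3  4  5  6  7  8  9 10 11 12 13 14
G :  0  1  2  0  1  2  0  1  2  0  1  2  0  1  2
G(n+3) = G(n) holds for n = 0,…,7 (a full window of length max(S) = 8), so the sequence is purely periodic with period 3.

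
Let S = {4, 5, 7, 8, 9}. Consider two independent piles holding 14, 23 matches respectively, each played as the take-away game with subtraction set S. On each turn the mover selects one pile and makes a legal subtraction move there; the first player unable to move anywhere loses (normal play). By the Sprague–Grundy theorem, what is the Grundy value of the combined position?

2

All piles use S = {4, 5, 7, 8, 9}:
G(0) = 0
G(1) = mex{} = 0
G(2) = mex{} = 0
G(3) = mex{} = 0
G(4) = mex{0} = 1
G(5) = mex{0,0} = 1
G(6) = mex{0,0} = 1
G(7) = mex{0,0,0} = 1
G(8) = mex{1,0,0,0} = 2
G(9) = mex{1,1,0,0,0} = 2
G(10) = mex{1,1,0,0,0} = 2
G(11) = mex{1,1,1,0,0} = 2
G(12) = mex{2,1,1,1,0} = 3
G(13) = mex{2,2,1,1,1} = 0
G(14) = mex{2,2,1,1,1} = 0
G(15) = mex{2,2,2,1,1} = 0
G(16) = mex{3,2,2,2,1} = 0
G(17) = mex{0,3,2,2,2} = 1
G(18) = mex{0,0,2,2,2} = 1
G(19) = mex{0,0,3,2,2} = 1
G(20) = mex{0,0,0,3,2} = 1
G(21) = mex{1,0,0,0,3} = 2
G(22) = mex{1,1,0,0,0} = 2
G(23) = mex{1,1,0,0,0} = 2
Pile A: G(14) = 0.
Pile B: G(23) = 2.
Combined Grundy value = 0 ⊕ 2 = 2.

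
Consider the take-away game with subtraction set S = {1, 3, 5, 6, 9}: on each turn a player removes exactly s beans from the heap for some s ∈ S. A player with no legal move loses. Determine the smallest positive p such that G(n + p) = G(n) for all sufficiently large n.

12

G(0) = 0
G(1) = mex{0} = 1
G(2) = mex{1} = 0
G(3) = mex{0,0} = 1
G(4) = mex{1,1} = 0
G(5) = mex{0,0,0} = 1
G(6) = mex{1,1,1,0} = 2
G(7) = mex{2,0,0,1} = 3
G(8) = mex{3,1,1,0} = 2
G(9) = mex{2,2,0,1,0} = 3
G(10) = mex{3,3,1,0,1} = 2
G(11) = mex{2,2,2,1,0} = 3
G(12) = mex{3,3,3,2,1} = 0
G(13) = mex{0,2,2,3,0} = 1
G(14) = mex{1,3,3,2,1} = 0
G(15) = mex{0,0,2,3,2} = 1
G(16) = mex{1,1,3,2,3} = 0
G(17) = mex{0,0,0,3,2} = 1
G(18) = mex{1,1,1,0,3} = 2
G(19) = mex{2,0,0,1,2} = 3
G(20) = mex{3,1,1,0,3} = 2
G(21) = mex{2,2,0,1,0} = 3
G(22) = mex{3,3,1,0,1} = 2
G(23) = mex{2,2,2,1,0} = 3
G(24) = mex{3,3,3,2,1} = 0
G(25) = mex{0,2,2,3,0} = 1
G(n+12) = G(n) holds for n = 0,…,8 (a full window of length max(S) = 9), so the sequence is purely periodic with period 12.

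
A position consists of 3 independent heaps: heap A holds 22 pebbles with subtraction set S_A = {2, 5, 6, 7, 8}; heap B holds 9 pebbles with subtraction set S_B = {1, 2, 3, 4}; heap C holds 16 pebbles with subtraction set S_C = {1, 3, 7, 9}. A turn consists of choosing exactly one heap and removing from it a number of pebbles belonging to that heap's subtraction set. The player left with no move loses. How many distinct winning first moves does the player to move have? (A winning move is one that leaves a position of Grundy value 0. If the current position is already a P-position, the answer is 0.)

1

Heap A, S = {2, 5, 6, 7, 8}:
n :  0  1  2  3  4  5  6  7  8  9 10 11 12 13 14 15 16 17 18 19 20 21 22
G :  0  0  1  1  0  2  1  3  2  2  3  3  4  0  0  1  1  0  2  1  3  2  2
G_A(22) = 2.
Heap B, S = {1, 2, 3, 4}:
G(0) = 0
G(1) = mex{0} = 1
G(2) = mex{1,0} = 2
G(3) = mex{2,1,0} = 3
G(4) = mex{3,2,1,0} = 4
G(5) = mex{4,3,2,1} = 0
G(6) = mex{0,4,3,2} = 1
G(7) = mex{1,0,4,3} = 2
G(8) = mex{2,1,0,4} = 3
G(9) = mex{3,2,1,0} = 4
G_B(9) = 4.
Heap C, S = {1, 3, 7, 9}:
G(0) = 0
G(1) = mex{0} = 1
G(2) = mex{1} = 0
G(3) = mex{0,0} = 1
G(4) = mex{1,1} = 0
G(5) = mex{0,0} = 1
G(6) = mex{1,1} = 0
G(7) = mex{0,0,0} = 1
G(8) = mex{1,1,1} = 0
G(9) = mex{0,0,0,0} = 1
G(10) = mex{1,1,1,1} = 0
G(11) = mex{0,0,0,0} = 1
G(12) = mex{1,1,1,1} = 0
G(13) = mex{0,0,0,0} = 1
G(14) = mex{1,1,1,1} = 0
G(15) = mex{0,0,0,0} = 1
G(16) = mex{1,1,1,1} = 0
G_C(16) = 0.
Combined Grundy value = 2 ⊕ 4 ⊕ 0 = 6.
A winning move leaves total XOR = 0, i.e. changes one component's Grundy value g to g ⊕ X where X is the current total.
Heap A: need g' = 2⊕6 = 4. Options: 22−2→G=3, 22−5→G=0, 22−6→G=1, 22−7→G=1, 22−8→G=0. Hits: 0.
Heap B: need g' = 4⊕6 = 2. Options: 9−1→G=3, 9−2→G=2, 9−3→G=1, 9−4→G=0. Hits: 1.
Heap C: need g' = 0⊕6 = 6. Options: 16−1→G=1, 16−3→G=1, 16−7→G=1, 16−9→G=1. Hits: 0.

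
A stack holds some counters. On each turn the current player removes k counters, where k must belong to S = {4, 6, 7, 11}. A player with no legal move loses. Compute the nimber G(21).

1

G(0) = 0
G(1) = mex{} = 0
G(2) = mex{} = 0
G(3) = mex{} = 0
G(4) = mex{0} = 1
G(5) = mex{0} = 1
G(6) = mex{0,0} = 1
G(7) = mex{0,0,0} = 1
G(8) = mex{1,0,0} = 2
G(9) = mex{1,0,0} = 2
G(10) = mex{1,1,0} = 2
G(11) = mex{1,1,1,0} = 2
G(12) = mex{2,1,1,0} = 3
G(13) = mex{2,1,1,0} = 3
G(14) = mex{2,2,1,0} = 3
G(15) = mex{2,2,2,1} = 0
G(16) = mex{3,2,2,1} = 0
G(17) = mex{3,2,2,1} = 0
G(18) = mex{3,3,2,1} = 0
G(19) = mex{0,3,3,2} = 1
G(20) = mex{0,3,3,2} = 1
G(21) = mex{0,0,3,2} = 1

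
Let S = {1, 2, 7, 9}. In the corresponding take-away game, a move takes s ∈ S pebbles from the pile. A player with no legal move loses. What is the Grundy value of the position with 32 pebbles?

G(0) = 0
G(1) = mex{0} = 1
G(2) = mex{1,0} = 2
G(3) = mex{2,1} = 0
G(4) = mex{0,2} = 1
G(5) = mex{1,0} = 2
G(6) = mex{2,1} = 0
G(7) = mex{0,2,0} = 1
G(8) = mex{1,0,1} = 2
G(9) = mex{2,1,2,0} = 3
G(10) = mex{3,2,0,1} = 4
G(11) = mex{4,3,1,2} = 0
G(12) = mex{0,4,2,0} = 1
G(13) = mex{1,0,0,1} = 2
G(14) = mex{2,1,1,2} = 0
G(15) = mex{0,2,2,0} = 1
G(16) = mex{1,0,3,1} = 2
G(17) = mex{2,1,4,2} = 0
G(18) = mex{0,2,0,3} = 1
G(19) = mex{1,0,1,4} = 2
G(20) = mex{2,1,2,0} = 3
G(21) = mex{3,2,0,1} = 4
G(22) = mex{4,3,1,2} = 0
G(23) = mex{0,4,2,0} = 1
G(24) = mex{1,0,0,1} = 2
G(25) = mex{2,1,1,2} = 0
G(26) = mex{0,2,2,0} = 1
G(27) = mex{1,0,3,1} = 2
G(28) = mex{2,1,4,2} = 0
G(29) = mex{0,2,0,3} = 1
G(30) = mex{1,0,1,4} = 2
G(31) = mex{2,1,2,0} = 3
G(32) = mex{3,2,0,1} = 4

4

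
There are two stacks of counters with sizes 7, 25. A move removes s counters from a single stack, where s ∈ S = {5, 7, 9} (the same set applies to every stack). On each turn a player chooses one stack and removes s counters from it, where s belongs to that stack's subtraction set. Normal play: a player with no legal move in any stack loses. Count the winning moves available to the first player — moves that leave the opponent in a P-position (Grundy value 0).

All stacks use S = {5, 7, 9}:
G(0) = 0
G(1) = mex{} = 0
G(2) = mex{} = 0
G(3) = mex{} = 0
G(4) = mex{} = 0
G(5) = mex{0} = 1
G(6) = mex{0} = 1
G(7) = mex{0,0} = 1
G(8) = mex{0,0} = 1
G(9) = mex{0,0,0} = 1
G(10) = mex{1,0,0} = 2
G(11) = mex{1,0,0} = 2
G(12) = mex{1,1,0} = 2
G(13) = mex{1,1,0} = 2
G(14) = mex{1,1,1} = 0
G(15) = mex{2,1,1} = 0
G(16) = mex{2,1,1} = 0
G(17) = mex{2,2,1} = 0
G(18) = mex{2,2,1} = 0
G(19) = mex{0,2,2} = 1
G(20) = mex{0,2,2} = 1
G(21) = mex{0,0,2} = 1
G(22) = mex{0,0,2} = 1
G(23) = mex{0,0,0} = 1
G(24) = mex{1,0,0} = 2
G(25) = mex{1,0,0} = 2
Stack A: G(7) = 1.
Stack B: G(25) = 2.
Combined Grundy value = 1 ⊕ 2 = 3.
A winning move leaves total XOR = 0, i.e. changes one component's Grundy value g to g ⊕ X where X is the current total.
Stack A: need g' = 1⊕3 = 2. Options: 7−5→G=0, 7−7→G=0. Hits: 0.
Stack B: need g' = 2⊕3 = 1. Options: 25−5→G=1, 25−7→G=0, 25−9→G=0. Hits: 1.

1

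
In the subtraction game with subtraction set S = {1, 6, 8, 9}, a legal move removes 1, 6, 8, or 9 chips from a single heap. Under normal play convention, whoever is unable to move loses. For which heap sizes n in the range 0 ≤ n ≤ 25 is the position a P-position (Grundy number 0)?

n :  0  1  2  3  4  5  6  7  8  9 10 11 12 13 14 15 16 17 18 19 20 21 22 23 24 25
G :  0  1  0  1  0  1  2  0  1  2  3  2  3  2  0  1  2  0  1  0  1  0  1  2  0  1
P-positions are exactly the n with G(n) = 0.

0, 2, 4, 7, 14, 17, 19, 21, 24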